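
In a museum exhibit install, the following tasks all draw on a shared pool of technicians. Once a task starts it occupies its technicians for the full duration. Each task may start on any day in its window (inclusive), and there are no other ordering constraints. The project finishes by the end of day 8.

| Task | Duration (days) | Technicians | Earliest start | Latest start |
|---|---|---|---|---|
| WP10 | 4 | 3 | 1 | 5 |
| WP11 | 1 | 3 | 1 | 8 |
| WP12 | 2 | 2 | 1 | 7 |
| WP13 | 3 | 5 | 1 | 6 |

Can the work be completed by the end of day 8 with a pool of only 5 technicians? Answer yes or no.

yes

Schedule WP10@1, WP11@5, WP12@1, WP13@6: d1:5  d2:5  d3:3  d4:3  d5:3  d6:5  d7:5  d8:5 — peak 5 ≤ 5.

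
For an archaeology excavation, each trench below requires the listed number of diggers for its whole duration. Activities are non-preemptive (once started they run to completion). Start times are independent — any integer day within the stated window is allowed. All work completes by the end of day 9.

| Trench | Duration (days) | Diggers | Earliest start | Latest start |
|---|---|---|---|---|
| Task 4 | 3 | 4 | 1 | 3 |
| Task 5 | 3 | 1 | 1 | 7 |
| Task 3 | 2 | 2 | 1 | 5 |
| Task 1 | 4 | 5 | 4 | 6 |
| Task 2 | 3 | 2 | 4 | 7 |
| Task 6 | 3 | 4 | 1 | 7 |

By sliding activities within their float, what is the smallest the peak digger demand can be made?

8

Early-start (Task 4@1, Task 5@1, Task 3@1, Task 1@4, Task 2@4, Task 6@1) gives peak 11: d1:11  d2:11  d3:9  d4:7  d5:7  d6:7  d7:5  d8:0  d9:0.
Shift Task 5→4, Task 1→6, Task 6→3.
Schedule Task 4@1, Task 5@4, Task 3@1, Task 1@6, Task 2@4, Task 6@3: d1:6  d2:6  d3:8  d4:7  d5:7  d6:8  d7:5  d8:5  d9:5 — peak 8.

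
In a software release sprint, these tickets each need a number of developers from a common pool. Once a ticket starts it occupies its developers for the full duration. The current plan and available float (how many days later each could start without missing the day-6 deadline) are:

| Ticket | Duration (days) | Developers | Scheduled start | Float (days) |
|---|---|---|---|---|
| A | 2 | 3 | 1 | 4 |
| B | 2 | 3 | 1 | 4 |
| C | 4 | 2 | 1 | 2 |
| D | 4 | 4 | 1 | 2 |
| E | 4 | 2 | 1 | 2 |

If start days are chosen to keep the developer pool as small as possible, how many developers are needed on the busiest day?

8

Early-start (A@1, B@1, C@1, D@1, E@1) gives peak 14: d1:14  d2:14  d3:8  d4:8  d5:0  d6:0.
Shift D→3, E→3.
Schedule A@1, B@1, C@1, D@3, E@3: d1:8  d2:8  d3:8  d4:8  d5:6  d6:6 — peak 8.
Total developer-days = 44 over 6 days ⇒ peak ≥ ⌈44/6⌉ = 8, so 8 is optimal.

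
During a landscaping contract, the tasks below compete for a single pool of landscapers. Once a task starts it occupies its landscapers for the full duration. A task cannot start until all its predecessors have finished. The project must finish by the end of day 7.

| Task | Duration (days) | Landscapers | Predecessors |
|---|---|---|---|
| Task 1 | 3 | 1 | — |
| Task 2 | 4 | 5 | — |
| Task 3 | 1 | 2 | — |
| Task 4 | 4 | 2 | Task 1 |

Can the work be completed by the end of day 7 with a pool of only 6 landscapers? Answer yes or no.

no

The minimum achievable peak is 7; 6 < 7, so no feasible schedule stays within the cap.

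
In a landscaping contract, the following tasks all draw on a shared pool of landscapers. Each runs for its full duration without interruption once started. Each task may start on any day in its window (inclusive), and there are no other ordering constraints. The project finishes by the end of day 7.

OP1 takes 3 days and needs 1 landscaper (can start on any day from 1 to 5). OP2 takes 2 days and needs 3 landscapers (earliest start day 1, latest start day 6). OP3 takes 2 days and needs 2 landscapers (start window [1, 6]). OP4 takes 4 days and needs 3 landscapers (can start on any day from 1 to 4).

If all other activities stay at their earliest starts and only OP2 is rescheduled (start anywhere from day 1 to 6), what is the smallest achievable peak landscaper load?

6

OP2@1: d1:9  d2:9  d3:4  d4:3  d5:0  d6:0  d7:0 → peak 9
OP2@2: d1:6  d2:9  d3:7  d4:3  d5:0  d6:0  d7:0 → peak 9
OP2@3: d1:6  d2:6  d3:7  d4:6  d5:0  d6:0  d7:0 → peak 7
OP2@4: d1:6  d2:6  d3:4  d4:6  d5:3  d6:0  d7:0 → peak 6
OP2@5: d1:6  d2:6  d3:4  d4:3  d5:3  d6:3  d7:0 → peak 6
OP2@6: d1:6  d2:6  d3:4  d4:3  d5:0  d6:3  d7:3 → peak 6
Best is OP2@4, peak 6.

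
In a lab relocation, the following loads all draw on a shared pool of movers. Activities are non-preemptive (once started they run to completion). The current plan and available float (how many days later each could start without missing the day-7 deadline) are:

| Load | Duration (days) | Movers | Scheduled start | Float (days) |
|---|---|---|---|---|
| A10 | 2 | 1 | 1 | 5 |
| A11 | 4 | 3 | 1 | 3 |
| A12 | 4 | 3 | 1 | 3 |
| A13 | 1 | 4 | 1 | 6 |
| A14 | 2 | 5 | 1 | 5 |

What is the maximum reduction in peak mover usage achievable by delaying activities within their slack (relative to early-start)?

10

Early-start peak: d1:16  d2:12  d3:6  d4:6  d5:0  d6:0  d7:0 ⇒ 16.
Leveled (A10@1, A11@3, A12@3, A13@7, A14@1): d1:6  d2:6  d3:6  d4:6  d5:6  d6:6  d7:4 ⇒ 6.
Reduction 16 − 6 = 10.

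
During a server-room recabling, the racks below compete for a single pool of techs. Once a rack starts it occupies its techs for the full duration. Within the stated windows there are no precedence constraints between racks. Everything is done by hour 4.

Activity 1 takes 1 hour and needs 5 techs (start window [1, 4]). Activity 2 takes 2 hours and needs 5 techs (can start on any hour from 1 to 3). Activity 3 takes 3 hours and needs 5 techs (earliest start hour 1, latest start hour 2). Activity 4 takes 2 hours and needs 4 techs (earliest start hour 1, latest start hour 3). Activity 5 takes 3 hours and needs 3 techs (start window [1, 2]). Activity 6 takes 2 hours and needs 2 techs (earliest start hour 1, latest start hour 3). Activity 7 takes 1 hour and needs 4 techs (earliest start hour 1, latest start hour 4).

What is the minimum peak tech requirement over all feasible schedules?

14

Early-start (Activity 1@1, Activity 2@1, Activity 3@1, Activity 4@1, Activity 5@1, Activity 6@1, Activity 7@1) gives peak 28: h1:28  h2:19  h3:8  h4:0.
Shift Activity 3→2, Activity 4→3, Activity 5→2, Activity 6→3.
Schedule Activity 1@1, Activity 2@1, Activity 3@2, Activity 4@3, Activity 5@2, Activity 6@3, Activity 7@1: h1:14  h2:13  h3:14  h4:14 — peak 14.
Total tech-hours = 55 over 4 hours ⇒ peak ≥ ⌈55/4⌉ = 14, so 14 is optimal.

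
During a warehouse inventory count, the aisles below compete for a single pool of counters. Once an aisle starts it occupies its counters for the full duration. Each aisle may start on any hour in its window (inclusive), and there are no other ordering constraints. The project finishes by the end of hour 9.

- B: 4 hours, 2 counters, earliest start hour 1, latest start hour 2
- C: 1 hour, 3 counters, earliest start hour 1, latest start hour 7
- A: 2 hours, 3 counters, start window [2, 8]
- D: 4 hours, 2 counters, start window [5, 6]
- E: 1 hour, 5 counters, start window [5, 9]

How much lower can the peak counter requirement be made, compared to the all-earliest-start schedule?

Early-start peak: h1:5  h2:5  h3:5  h4:2  h5:7  h6:2  h7:2  h8:2  h9:0 ⇒ 7.
Leveled (B@1, C@1, A@2, D@5, E@9): h1:5  h2:5  h3:5  h4:2  h5:2  h6:2  h7:2  h8:2  h9:5 ⇒ 5.
Reduction 7 − 5 = 2.

2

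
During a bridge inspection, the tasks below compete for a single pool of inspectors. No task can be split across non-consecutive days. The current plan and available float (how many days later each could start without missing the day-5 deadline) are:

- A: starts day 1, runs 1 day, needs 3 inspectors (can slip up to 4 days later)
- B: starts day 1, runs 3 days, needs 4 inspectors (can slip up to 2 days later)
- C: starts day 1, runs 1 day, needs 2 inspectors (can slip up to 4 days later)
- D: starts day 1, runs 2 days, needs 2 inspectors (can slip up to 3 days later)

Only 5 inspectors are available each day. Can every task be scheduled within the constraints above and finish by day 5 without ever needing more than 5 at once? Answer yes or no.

yes

Schedule A@1, B@3, C@2, D@1: d1:5  d2:4  d3:4  d4:4  d5:4 — peak 5 ≤ 5.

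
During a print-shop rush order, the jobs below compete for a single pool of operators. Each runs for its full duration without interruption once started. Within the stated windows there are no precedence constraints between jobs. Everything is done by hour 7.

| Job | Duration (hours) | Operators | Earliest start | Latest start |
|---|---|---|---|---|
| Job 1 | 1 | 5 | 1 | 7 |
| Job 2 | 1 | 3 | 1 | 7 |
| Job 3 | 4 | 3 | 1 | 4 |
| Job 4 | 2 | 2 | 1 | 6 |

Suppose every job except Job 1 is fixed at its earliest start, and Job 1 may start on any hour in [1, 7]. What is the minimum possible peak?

Job 1@1: h1:13  h2:5  h3:3  h4:3  h5:0  h6:0  h7:0 → peak 13
Job 1@2: h1:8  h2:10  h3:3  h4:3  h5:0  h6:0  h7:0 → peak 10
Job 1@3: h1:8  h2:5  h3:8  h4:3  h5:0  h6:0  h7:0 → peak 8
Job 1@4: h1:8  h2:5  h3:3  h4:8  h5:0  h6:0  h7:0 → peak 8
Job 1@5: h1:8  h2:5  h3:3  h4:3  h5:5  h6:0  h7:0 → peak 8
Job 1@6: h1:8  h2:5  h3:3  h4:3  h5:0  h6:5  h7:0 → peak 8
Job 1@7: h1:8  h2:5  h3:3  h4:3  h5:0  h6:0  h7:5 → peak 8
Best is Job 1@3, peak 8.

8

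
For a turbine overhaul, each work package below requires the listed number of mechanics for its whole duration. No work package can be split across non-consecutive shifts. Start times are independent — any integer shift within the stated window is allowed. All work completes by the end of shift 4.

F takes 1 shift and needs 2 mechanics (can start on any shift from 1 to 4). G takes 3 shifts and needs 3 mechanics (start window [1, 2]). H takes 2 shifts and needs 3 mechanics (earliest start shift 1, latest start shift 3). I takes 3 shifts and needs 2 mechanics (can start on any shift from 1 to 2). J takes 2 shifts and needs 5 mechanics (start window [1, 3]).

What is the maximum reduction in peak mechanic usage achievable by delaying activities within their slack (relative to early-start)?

5

Early-start peak: s1:15  s2:13  s3:5  s4:0 ⇒ 15.
Leveled (F@1, G@1, H@1, I@1, J@3): s1:10  s2:8  s3:10  s4:5 ⇒ 10.
Reduction 15 − 10 = 5.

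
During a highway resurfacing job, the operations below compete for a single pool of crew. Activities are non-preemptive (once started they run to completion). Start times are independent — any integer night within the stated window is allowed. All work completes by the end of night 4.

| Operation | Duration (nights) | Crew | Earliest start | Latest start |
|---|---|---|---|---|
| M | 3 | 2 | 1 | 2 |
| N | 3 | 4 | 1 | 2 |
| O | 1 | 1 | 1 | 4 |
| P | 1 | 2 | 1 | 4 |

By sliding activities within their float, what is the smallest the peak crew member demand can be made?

6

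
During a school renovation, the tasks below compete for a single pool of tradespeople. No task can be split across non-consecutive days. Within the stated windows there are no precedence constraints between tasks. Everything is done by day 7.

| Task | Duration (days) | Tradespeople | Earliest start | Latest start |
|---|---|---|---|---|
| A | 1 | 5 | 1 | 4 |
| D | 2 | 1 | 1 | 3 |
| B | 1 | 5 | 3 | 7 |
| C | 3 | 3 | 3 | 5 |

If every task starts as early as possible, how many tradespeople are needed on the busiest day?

8

Early-start schedule: A@1, D@1, B@3, C@3.
Load per day: day 1: 6, day 2: 1, day 3: 8, day 4: 3, day 5: 3, day 6: 0, day 7: 0.
Peak is 8.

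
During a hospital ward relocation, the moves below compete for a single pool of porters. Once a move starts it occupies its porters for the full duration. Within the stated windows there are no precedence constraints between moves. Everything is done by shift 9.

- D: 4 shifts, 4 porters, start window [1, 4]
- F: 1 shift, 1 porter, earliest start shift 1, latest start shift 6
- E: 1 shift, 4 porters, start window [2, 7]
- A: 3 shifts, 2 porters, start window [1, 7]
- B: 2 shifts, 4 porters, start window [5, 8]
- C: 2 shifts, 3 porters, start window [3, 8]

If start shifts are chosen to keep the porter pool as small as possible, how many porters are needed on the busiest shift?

6

Early-start (D@1, F@1, E@2, A@1, B@5, C@3) gives peak 10: s1:7  s2:10  s3:9  s4:7  s5:4  s6:4  s7:0  s8:0  s9:0.
Shift E→5, A→2, B→6, C→8.
Schedule D@1, F@1, E@5, A@2, B@6, C@8: s1:5  s2:6  s3:6  s4:6  s5:4  s6:4  s7:4  s8:3  s9:3 — peak 6.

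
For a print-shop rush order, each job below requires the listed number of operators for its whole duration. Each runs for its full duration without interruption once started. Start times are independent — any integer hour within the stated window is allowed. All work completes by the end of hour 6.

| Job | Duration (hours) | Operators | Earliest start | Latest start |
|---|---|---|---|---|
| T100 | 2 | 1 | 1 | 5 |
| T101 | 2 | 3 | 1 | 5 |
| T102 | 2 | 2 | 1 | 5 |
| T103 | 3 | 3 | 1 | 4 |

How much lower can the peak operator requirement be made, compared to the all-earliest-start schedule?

4

Early-start peak: h1:9  h2:9  h3:3  h4:0  h5:0  h6:0 ⇒ 9.
Leveled (T100@1, T101@1, T102@3, T103@3): h1:4  h2:4  h3:5  h4:5  h5:3  h6:0 ⇒ 5.
Reduction 9 − 5 = 4.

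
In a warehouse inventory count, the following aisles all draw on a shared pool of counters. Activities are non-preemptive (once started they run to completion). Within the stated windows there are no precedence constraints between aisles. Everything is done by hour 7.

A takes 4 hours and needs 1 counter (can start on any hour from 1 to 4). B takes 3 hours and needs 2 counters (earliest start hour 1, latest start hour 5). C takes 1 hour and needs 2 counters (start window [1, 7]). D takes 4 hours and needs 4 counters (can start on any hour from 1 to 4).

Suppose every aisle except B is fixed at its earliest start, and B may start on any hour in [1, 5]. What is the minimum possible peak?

7

B@1: h1:9  h2:7  h3:7  h4:5  h5:0  h6:0  h7:0 → peak 9
B@2: h1:7  h2:7  h3:7  h4:7  h5:0  h6:0  h7:0 → peak 7
B@3: h1:7  h2:5  h3:7  h4:7  h5:2  h6:0  h7:0 → peak 7
B@4: h1:7  h2:5  h3:5  h4:7  h5:2  h6:2  h7:0 → peak 7
B@5: h1:7  h2:5  h3:5  h4:5  h5:2  h6:2  h7:2 → peak 7
Best is B@2, peak 7.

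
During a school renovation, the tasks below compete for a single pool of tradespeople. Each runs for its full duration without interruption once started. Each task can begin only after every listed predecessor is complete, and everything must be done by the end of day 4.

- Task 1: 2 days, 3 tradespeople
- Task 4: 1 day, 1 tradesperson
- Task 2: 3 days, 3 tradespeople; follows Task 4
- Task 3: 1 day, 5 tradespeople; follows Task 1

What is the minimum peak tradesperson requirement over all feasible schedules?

8

Schedule Task 1@1, Task 4@1, Task 2@2, Task 3@3: d1:4  d2:6  d3:8  d4:3 — peak 8.
No arrangement of the 3 feasible schedules does better.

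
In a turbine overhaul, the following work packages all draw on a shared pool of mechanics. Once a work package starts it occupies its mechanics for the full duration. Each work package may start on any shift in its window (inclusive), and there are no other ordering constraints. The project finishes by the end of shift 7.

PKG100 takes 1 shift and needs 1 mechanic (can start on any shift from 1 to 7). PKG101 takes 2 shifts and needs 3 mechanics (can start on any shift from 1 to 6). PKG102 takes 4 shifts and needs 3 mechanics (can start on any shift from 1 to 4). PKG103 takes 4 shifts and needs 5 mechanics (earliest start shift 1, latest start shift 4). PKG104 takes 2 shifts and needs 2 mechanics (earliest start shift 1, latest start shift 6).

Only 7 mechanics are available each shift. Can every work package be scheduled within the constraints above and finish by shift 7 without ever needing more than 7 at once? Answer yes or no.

The minimum achievable peak is 8; 7 < 8, so no feasible schedule stays within the cap.

no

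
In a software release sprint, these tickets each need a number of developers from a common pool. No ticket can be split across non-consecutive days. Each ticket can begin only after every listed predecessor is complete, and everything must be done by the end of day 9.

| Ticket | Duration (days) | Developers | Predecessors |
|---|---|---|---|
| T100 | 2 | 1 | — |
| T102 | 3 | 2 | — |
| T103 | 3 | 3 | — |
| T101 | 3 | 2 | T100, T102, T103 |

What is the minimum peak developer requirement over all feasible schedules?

3

Early-start (T100@1, T102@1, T103@1, T101@4) gives peak 6: d1:6  d2:6  d3:5  d4:2  d5:2  d6:2  d7:0  d8:0  d9:0.
Shift T103→4, T101→7.
Schedule T100@1, T102@1, T103@4, T101@7: d1:3  d2:3  d3:2  d4:3  d5:3  d6:3  d7:2  d8:2  d9:2 — peak 3.
Total developer-days = 23 over 9 days ⇒ peak ≥ ⌈23/9⌉ = 3, so 3 is optimal.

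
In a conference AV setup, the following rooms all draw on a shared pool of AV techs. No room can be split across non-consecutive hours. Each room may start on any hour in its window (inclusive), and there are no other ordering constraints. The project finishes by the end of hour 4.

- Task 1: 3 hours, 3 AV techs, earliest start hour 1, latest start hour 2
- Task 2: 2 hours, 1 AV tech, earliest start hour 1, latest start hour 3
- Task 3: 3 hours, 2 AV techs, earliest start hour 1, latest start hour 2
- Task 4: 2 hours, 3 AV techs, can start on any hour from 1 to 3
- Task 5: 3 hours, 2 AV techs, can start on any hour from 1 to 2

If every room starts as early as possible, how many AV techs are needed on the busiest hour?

11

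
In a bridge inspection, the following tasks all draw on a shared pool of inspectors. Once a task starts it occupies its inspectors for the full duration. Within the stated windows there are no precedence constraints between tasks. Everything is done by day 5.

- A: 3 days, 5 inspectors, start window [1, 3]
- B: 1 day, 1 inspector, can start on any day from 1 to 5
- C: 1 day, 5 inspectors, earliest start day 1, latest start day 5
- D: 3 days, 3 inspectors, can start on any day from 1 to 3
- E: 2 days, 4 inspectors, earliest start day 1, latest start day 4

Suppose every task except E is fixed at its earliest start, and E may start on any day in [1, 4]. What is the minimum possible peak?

E@1: d1:18  d2:12  d3:8  d4:0  d5:0 → peak 18
E@2: d1:14  d2:12  d3:12  d4:0  d5:0 → peak 14
E@3: d1:14  d2:8  d3:12  d4:4  d5:0 → peak 14
E@4: d1:14  d2:8  d3:8  d4:4  d5:4 → peak 14
Best is E@2, peak 14.

14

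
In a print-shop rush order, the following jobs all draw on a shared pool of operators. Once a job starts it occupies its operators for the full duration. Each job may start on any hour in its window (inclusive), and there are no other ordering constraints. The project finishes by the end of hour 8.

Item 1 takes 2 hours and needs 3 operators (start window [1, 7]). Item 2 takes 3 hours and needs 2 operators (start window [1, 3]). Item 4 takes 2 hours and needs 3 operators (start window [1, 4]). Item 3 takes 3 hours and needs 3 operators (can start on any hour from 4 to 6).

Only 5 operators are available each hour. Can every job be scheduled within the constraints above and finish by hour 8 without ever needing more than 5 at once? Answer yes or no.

Schedule Item 1@1, Item 2@1, Item 4@3, Item 3@5: h1:5  h2:5  h3:5  h4:3  h5:3  h6:3  h7:3  h8:0 — peak 5 ≤ 5.

yes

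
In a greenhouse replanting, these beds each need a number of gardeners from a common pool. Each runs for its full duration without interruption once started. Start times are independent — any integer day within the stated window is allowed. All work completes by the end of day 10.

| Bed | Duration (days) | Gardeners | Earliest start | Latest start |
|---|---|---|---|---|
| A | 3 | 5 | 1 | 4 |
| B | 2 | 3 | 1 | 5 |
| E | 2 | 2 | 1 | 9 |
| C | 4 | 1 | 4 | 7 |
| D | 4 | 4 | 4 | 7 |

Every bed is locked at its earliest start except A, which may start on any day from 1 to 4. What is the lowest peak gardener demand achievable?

A@1: d1:10  d2:10  d3:5  d4:5  d5:5  d6:5  d7:5  d8:0  d9:0  d10:0 → peak 10
A@2: d1:5  d2:10  d3:5  d4:10  d5:5  d6:5  d7:5  d8:0  d9:0  d10:0 → peak 10
A@3: d1:5  d2:5  d3:5  d4:10  d5:10  d6:5  d7:5  d8:0  d9:0  d10:0 → peak 10
A@4: d1:5  d2:5  d3:0  d4:10  d5:10  d6:10  d7:5  d8:0  d9:0  d10:0 → peak 10
Best is A@1, peak 10.

10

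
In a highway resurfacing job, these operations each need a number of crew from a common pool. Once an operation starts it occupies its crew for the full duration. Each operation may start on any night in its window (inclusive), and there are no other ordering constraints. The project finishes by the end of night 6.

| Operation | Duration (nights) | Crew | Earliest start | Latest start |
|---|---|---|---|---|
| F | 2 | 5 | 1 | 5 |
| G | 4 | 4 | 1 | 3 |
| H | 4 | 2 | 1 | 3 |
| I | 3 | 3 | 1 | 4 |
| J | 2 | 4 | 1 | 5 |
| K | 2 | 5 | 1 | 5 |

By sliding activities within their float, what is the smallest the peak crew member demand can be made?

12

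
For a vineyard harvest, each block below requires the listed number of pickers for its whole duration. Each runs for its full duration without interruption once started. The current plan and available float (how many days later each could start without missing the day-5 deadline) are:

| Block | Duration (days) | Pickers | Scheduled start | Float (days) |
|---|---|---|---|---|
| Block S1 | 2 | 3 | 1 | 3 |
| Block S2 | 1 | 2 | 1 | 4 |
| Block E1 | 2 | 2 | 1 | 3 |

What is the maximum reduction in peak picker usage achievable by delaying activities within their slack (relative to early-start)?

4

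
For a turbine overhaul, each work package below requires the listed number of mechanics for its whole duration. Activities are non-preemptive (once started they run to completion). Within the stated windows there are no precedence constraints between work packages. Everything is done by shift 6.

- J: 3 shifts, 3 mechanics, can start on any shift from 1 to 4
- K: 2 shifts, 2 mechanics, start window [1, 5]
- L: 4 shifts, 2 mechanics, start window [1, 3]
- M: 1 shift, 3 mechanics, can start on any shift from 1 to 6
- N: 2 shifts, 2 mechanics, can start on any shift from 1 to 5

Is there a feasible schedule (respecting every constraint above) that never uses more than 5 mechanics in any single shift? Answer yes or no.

Schedule J@1, K@1, L@3, M@4, N@5: s1:5  s2:5  s3:5  s4:5  s5:4  s6:4 — peak 5 ≤ 5.

yes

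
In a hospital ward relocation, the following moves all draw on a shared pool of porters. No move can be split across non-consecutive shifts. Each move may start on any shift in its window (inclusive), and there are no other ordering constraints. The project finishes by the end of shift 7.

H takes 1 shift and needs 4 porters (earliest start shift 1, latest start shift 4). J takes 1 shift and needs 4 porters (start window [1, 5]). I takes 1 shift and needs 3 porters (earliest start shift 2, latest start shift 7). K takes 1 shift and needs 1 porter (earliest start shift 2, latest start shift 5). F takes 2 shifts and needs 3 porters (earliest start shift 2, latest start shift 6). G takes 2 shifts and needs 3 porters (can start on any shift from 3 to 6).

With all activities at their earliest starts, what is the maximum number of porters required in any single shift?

8

Early-start schedule: H@1, J@1, I@2, K@2, F@2, G@3.
Load per shift: shift 1: 8, shift 2: 7, shift 3: 6, shift 4: 3, shift 5: 0, shift 6: 0, shift 7: 0.
Peak is 8.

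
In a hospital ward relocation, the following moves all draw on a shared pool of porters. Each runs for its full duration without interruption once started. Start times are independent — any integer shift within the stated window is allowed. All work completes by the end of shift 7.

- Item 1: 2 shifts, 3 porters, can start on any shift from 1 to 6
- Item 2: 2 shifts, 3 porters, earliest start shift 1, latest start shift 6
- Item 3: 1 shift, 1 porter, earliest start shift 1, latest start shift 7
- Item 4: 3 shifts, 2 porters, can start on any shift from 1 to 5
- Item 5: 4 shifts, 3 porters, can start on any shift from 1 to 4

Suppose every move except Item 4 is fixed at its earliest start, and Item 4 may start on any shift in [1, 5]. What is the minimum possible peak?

10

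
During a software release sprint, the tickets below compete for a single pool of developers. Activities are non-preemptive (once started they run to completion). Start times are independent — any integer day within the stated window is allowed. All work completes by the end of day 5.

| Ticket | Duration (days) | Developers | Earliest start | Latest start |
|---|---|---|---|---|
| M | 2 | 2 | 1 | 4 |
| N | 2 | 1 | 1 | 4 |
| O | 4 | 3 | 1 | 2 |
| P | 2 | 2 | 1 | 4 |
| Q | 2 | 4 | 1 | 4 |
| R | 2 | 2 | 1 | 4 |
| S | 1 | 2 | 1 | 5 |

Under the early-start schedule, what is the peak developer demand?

Early-start schedule: M@1, N@1, O@1, P@1, Q@1, R@1, S@1.
Load per day: day 1: 16, day 2: 14, day 3: 3, day 4: 3, day 5: 0.
Peak is 16.

16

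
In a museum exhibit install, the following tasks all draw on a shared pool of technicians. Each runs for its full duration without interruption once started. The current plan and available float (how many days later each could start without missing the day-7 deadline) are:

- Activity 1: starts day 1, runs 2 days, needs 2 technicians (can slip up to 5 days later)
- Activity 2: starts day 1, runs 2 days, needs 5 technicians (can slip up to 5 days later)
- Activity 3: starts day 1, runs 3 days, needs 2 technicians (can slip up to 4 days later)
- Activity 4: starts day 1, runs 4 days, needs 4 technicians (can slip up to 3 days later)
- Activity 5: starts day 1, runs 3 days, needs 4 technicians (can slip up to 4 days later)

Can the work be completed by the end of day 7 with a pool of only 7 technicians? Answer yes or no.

no

The minimum achievable peak is 8; 7 < 8, so no feasible schedule stays within the cap.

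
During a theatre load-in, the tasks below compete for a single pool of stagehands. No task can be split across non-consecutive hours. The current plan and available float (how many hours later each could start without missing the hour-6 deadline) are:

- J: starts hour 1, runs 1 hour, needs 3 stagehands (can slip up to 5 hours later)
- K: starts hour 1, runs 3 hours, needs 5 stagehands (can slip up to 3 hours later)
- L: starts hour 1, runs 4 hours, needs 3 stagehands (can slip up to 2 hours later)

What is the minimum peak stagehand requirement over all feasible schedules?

Early-start (J@1, K@1, L@1) gives peak 11: h1:11  h2:8  h3:8  h4:3  h5:0  h6:0.
Shift L→2.
Schedule J@1, K@1, L@2: h1:8  h2:8  h3:8  h4:3  h5:3  h6:0 — peak 8.

8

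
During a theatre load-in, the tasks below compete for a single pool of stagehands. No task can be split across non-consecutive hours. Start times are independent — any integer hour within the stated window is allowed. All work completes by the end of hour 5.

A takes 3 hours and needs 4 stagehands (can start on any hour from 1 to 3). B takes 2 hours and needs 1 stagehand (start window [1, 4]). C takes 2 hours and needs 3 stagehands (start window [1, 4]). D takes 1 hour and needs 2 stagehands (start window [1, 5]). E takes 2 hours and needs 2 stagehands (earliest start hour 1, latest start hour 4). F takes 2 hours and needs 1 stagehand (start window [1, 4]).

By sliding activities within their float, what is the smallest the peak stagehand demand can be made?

Early-start (A@1, B@1, C@1, D@1, E@1, F@1) gives peak 13: h1:13  h2:11  h3:4  h4:0  h5:0.
Shift C→4, D→3, E→4.
Schedule A@1, B@1, C@4, D@3, E@4, F@1: h1:6  h2:6  h3:6  h4:5  h5:5 — peak 6.
Total stagehand-hours = 28 over 5 hours ⇒ peak ≥ ⌈28/5⌉ = 6, so 6 is optimal.

6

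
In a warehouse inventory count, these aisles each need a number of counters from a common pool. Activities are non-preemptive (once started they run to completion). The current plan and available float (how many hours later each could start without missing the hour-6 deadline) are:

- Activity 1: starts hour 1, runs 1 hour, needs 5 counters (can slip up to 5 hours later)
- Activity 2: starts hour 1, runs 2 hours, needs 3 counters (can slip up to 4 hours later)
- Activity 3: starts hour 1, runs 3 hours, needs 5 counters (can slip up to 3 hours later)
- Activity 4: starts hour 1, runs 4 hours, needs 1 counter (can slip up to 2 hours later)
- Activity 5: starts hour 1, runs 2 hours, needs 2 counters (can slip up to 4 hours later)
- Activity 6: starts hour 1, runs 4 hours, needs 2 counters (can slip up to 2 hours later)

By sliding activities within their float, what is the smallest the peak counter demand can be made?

8

Early-start (Activity 1@1, Activity 2@1, Activity 3@1, Activity 4@1, Activity 5@1, Activity 6@1) gives peak 18: h1:18  h2:13  h3:8  h4:3  h5:0  h6:0.
Shift Activity 3→2, Activity 4→3, Activity 5→5, Activity 6→3.
Schedule Activity 1@1, Activity 2@1, Activity 3@2, Activity 4@3, Activity 5@5, Activity 6@3: h1:8  h2:8  h3:8  h4:8  h5:5  h6:5 — peak 8.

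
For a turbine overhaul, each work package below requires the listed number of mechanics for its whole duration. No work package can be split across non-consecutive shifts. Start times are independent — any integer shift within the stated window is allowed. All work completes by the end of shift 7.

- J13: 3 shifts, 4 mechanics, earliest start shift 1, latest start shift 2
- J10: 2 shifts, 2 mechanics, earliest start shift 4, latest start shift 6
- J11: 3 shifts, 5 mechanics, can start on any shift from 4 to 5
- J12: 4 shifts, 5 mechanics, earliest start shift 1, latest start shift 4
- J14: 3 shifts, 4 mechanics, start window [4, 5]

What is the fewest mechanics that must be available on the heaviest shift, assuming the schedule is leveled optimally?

11

Early-start (J13@1, J10@4, J11@4, J12@1, J14@4) gives peak 16: s1:9  s2:9  s3:9  s4:16  s5:11  s6:9  s7:0.
Shift J11→5.
Schedule J13@1, J10@4, J11@5, J12@1, J14@4: s1:9  s2:9  s3:9  s4:11  s5:11  s6:9  s7:5 — peak 11.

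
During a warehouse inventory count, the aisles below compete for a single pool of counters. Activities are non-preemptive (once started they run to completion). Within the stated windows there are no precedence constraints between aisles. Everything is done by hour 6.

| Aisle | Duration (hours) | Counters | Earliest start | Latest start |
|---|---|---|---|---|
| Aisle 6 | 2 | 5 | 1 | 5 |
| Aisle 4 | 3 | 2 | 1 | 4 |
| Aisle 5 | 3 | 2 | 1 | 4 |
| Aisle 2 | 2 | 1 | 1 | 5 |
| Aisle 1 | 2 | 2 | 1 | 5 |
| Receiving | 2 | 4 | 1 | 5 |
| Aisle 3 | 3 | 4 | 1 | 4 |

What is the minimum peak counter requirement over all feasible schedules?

Early-start (Aisle 6@1, Aisle 4@1, Aisle 5@1, Aisle 2@1, Aisle 1@1, Receiving@1, Aisle 3@1) gives peak 20: h1:20  h2:20  h3:8  h4:0  h5:0  h6:0.
Shift Aisle 2→3, Aisle 1→3, Receiving→5, Aisle 3→4.
Schedule Aisle 6@1, Aisle 4@1, Aisle 5@1, Aisle 2@3, Aisle 1@3, Receiving@5, Aisle 3@4: h1:9  h2:9  h3:7  h4:7  h5:8  h6:8 — peak 9.

9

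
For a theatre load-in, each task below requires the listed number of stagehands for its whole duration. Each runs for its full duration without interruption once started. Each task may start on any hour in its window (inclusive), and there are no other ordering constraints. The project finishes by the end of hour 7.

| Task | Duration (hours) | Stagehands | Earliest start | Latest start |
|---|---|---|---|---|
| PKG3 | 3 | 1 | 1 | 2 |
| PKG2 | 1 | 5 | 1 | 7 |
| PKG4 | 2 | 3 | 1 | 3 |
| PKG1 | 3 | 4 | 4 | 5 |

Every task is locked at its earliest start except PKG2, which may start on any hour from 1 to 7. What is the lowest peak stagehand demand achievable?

PKG2@1: h1:9  h2:4  h3:1  h4:4  h5:4  h6:4  h7:0 → peak 9
PKG2@2: h1:4  h2:9  h3:1  h4:4  h5:4  h6:4  h7:0 → peak 9
PKG2@3: h1:4  h2:4  h3:6  h4:4  h5:4  h6:4  h7:0 → peak 6
PKG2@4: h1:4  h2:4  h3:1  h4:9  h5:4  h6:4  h7:0 → peak 9
PKG2@5: h1:4  h2:4  h3:1  h4:4  h5:9  h6:4  h7:0 → peak 9
PKG2@6: h1:4  h2:4  h3:1  h4:4  h5:4  h6:9  h7:0 → peak 9
PKG2@7: h1:4  h2:4  h3:1  h4:4  h5:4  h6:4  h7:5 → peak 5
Best is PKG2@7, peak 5.

5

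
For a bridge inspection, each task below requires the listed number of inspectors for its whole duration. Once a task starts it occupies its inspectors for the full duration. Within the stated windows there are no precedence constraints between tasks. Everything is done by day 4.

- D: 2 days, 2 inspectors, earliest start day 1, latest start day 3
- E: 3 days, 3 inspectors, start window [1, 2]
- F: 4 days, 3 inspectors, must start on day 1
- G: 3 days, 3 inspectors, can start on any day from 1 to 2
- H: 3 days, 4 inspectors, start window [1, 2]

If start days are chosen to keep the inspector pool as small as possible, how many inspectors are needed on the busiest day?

15

Schedule D@1, E@1, F@1, G@1, H@1: d1:15  d2:15  d3:13  d4:3 — peak 15.
No arrangement of the 24 feasible schedules does better.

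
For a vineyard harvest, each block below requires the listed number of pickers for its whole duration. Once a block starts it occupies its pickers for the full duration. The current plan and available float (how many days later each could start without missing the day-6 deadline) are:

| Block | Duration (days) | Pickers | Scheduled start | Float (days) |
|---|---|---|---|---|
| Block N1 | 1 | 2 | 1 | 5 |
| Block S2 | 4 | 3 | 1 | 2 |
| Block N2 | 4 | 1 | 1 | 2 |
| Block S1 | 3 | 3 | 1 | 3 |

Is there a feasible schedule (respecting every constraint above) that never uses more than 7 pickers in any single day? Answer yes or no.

yes

Schedule Block N1@1, Block S2@1, Block N2@1, Block S1@2: d1:6  d2:7  d3:7  d4:7  d5:0  d6:0 — peak 7 ≤ 7.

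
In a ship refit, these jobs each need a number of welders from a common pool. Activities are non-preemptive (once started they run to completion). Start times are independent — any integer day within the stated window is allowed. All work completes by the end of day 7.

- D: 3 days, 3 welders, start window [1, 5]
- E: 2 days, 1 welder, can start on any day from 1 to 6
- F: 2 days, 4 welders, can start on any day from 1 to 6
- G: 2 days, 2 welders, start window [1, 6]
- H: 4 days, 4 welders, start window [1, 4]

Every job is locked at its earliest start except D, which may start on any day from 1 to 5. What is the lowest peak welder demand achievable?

D@1: d1:14  d2:14  d3:7  d4:4  d5:0  d6:0  d7:0 → peak 14
D@2: d1:11  d2:14  d3:7  d4:7  d5:0  d6:0  d7:0 → peak 14
D@3: d1:11  d2:11  d3:7  d4:7  d5:3  d6:0  d7:0 → peak 11
D@4: d1:11  d2:11  d3:4  d4:7  d5:3  d6:3  d7:0 → peak 11
D@5: d1:11  d2:11  d3:4  d4:4  d5:3  d6:3  d7:3 → peak 11
Best is D@3, peak 11.

11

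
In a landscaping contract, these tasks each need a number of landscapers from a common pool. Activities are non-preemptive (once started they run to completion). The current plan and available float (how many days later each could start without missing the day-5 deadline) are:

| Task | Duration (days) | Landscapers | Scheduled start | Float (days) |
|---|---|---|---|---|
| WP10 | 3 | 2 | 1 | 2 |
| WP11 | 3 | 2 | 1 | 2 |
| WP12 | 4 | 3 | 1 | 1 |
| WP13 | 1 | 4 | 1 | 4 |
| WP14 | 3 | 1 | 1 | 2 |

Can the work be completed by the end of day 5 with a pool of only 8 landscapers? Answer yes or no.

yes

Schedule WP10@1, WP11@1, WP12@1, WP13@4, WP14@1: d1:8  d2:8  d3:8  d4:7  d5:0 — peak 8 ≤ 8.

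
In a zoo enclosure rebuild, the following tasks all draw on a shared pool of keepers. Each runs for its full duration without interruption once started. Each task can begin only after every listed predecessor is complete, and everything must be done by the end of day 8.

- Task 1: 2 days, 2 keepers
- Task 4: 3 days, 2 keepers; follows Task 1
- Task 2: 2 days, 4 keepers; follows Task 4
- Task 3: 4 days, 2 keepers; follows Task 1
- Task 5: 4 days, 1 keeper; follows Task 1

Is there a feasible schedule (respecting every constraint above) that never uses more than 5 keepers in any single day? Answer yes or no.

yes

Schedule Task 1@1, Task 4@3, Task 2@7, Task 3@3, Task 5@3: d1:2  d2:2  d3:5  d4:5  d5:5  d6:3  d7:4  d8:4 — peak 5 ≤ 5.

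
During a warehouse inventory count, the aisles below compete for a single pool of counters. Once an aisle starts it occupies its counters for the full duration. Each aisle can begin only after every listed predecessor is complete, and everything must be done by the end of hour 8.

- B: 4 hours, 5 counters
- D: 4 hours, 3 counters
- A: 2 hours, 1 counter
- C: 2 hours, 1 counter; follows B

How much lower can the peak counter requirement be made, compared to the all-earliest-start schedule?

4

Early-start peak: h1:9  h2:9  h3:8  h4:8  h5:1  h6:1  h7:0  h8:0 ⇒ 9.
Leveled (B@1, D@5, A@5, C@5): h1:5  h2:5  h3:5  h4:5  h5:5  h6:5  h7:3  h8:3 ⇒ 5.
Reduction 9 − 5 = 4.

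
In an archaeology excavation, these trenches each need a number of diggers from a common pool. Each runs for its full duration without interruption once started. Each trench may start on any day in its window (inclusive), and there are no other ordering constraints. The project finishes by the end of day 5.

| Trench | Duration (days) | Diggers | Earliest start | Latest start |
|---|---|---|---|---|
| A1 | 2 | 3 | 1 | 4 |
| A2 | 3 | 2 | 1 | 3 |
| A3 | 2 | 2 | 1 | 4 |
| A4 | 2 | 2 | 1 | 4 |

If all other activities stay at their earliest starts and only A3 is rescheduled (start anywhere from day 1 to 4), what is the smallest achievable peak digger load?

A3@1: d1:9  d2:9  d3:2  d4:0  d5:0 → peak 9
A3@2: d1:7  d2:9  d3:4  d4:0  d5:0 → peak 9
A3@3: d1:7  d2:7  d3:4  d4:2  d5:0 → peak 7
A3@4: d1:7  d2:7  d3:2  d4:2  d5:2 → peak 7
Best is A3@3, peak 7.

7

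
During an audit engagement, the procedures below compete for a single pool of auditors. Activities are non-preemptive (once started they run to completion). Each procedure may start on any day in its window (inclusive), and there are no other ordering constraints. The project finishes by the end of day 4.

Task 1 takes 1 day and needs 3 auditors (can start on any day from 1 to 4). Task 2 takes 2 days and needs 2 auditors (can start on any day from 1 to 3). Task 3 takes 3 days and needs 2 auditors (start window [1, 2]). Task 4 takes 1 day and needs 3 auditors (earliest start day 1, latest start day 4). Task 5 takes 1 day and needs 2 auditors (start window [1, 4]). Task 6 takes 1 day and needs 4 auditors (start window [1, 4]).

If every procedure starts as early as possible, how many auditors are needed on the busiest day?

Early-start schedule: Task 1@1, Task 2@1, Task 3@1, Task 4@1, Task 5@1, Task 6@1.
Load per day: day 1: 16, day 2: 4, day 3: 2, day 4: 0.
Peak is 16.

16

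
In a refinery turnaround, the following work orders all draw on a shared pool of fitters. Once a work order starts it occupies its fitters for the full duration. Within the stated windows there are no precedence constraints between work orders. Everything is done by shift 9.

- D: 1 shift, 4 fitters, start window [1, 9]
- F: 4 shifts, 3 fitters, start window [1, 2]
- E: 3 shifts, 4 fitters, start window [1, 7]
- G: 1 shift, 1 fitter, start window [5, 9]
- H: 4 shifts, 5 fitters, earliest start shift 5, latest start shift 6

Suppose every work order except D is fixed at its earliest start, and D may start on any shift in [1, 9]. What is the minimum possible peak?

D@1: s1:11  s2:7  s3:7  s4:3  s5:6  s6:5  s7:5  s8:5  s9:0 → peak 11
D@2: s1:7  s2:11  s3:7  s4:3  s5:6  s6:5  s7:5  s8:5  s9:0 → peak 11
D@3: s1:7  s2:7  s3:11  s4:3  s5:6  s6:5  s7:5  s8:5  s9:0 → peak 11
D@4: s1:7  s2:7  s3:7  s4:7  s5:6  s6:5  s7:5  s8:5  s9:0 → peak 7
D@5: s1:7  s2:7  s3:7  s4:3  s5:10  s6:5  s7:5  s8:5  s9:0 → peak 10
D@6: s1:7  s2:7  s3:7  s4:3  s5:6  s6:9  s7:5  s8:5  s9:0 → peak 9
D@7: s1:7  s2:7  s3:7  s4:3  s5:6  s6:5  s7:9  s8:5  s9:0 → peak 9
D@8: s1:7  s2:7  s3:7  s4:3  s5:6  s6:5  s7:5  s8:9  s9:0 → peak 9
D@9: s1:7  s2:7  s3:7  s4:3  s5:6  s6:5  s7:5  s8:5  s9:4 → peak 7
Best is D@4, peak 7.

7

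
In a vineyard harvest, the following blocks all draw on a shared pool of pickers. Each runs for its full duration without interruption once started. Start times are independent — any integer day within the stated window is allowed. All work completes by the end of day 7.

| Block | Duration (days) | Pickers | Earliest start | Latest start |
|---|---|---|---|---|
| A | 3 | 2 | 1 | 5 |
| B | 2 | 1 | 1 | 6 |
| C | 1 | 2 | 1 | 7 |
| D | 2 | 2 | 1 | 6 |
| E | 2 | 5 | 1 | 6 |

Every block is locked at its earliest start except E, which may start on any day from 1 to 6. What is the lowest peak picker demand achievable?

E@1: d1:12  d2:10  d3:2  d4:0  d5:0  d6:0  d7:0 → peak 12
E@2: d1:7  d2:10  d3:7  d4:0  d5:0  d6:0  d7:0 → peak 10
E@3: d1:7  d2:5  d3:7  d4:5  d5:0  d6:0  d7:0 → peak 7
E@4: d1:7  d2:5  d3:2  d4:5  d5:5  d6:0  d7:0 → peak 7
E@5: d1:7  d2:5  d3:2  d4:0  d5:5  d6:5  d7:0 → peak 7
E@6: d1:7  d2:5  d3:2  d4:0  d5:0  d6:5  d7:5 → peak 7
Best is E@3, peak 7.

7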